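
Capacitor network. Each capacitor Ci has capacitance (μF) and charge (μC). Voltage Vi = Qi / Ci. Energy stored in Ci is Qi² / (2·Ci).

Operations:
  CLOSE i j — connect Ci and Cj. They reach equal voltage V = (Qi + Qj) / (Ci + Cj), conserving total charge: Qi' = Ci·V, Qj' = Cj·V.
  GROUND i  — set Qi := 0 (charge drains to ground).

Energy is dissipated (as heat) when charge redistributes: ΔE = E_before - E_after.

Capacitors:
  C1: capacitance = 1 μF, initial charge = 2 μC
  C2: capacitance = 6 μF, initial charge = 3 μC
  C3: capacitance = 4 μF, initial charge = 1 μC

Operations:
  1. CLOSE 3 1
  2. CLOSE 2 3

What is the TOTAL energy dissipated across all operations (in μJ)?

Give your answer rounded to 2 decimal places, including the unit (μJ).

Answer: 1.24 μJ

Derivation:
Initial: C1(1μF, Q=2μC, V=2.00V), C2(6μF, Q=3μC, V=0.50V), C3(4μF, Q=1μC, V=0.25V)
Op 1: CLOSE 3-1: Q_total=3.00, C_total=5.00, V=0.60; Q3=2.40, Q1=0.60; dissipated=1.225
Op 2: CLOSE 2-3: Q_total=5.40, C_total=10.00, V=0.54; Q2=3.24, Q3=2.16; dissipated=0.012
Total dissipated: 1.237 μJ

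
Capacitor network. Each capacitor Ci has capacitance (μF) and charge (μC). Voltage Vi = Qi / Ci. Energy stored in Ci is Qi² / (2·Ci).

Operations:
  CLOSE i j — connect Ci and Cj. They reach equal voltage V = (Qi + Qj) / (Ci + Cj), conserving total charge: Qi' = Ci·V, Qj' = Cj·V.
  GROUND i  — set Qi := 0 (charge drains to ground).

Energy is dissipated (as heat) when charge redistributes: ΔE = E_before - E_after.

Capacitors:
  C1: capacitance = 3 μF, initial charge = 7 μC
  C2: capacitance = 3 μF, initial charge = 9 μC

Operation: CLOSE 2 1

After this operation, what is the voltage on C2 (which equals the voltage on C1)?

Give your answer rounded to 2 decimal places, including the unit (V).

Answer: 2.67 V

Derivation:
Initial: C1(3μF, Q=7μC, V=2.33V), C2(3μF, Q=9μC, V=3.00V)
Op 1: CLOSE 2-1: Q_total=16.00, C_total=6.00, V=2.67; Q2=8.00, Q1=8.00; dissipated=0.333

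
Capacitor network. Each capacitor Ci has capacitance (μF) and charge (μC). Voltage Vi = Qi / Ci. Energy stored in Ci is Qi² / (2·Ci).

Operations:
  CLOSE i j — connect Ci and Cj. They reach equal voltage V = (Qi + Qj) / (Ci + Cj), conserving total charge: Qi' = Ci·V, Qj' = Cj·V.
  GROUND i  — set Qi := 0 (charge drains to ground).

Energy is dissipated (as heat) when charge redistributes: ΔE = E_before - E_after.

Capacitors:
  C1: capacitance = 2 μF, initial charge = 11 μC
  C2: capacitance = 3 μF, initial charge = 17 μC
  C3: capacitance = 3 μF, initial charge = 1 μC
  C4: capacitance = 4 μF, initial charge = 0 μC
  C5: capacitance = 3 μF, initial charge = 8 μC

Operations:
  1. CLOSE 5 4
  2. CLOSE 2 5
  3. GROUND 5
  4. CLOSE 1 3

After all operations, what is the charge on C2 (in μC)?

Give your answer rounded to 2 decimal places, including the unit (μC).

Initial: C1(2μF, Q=11μC, V=5.50V), C2(3μF, Q=17μC, V=5.67V), C3(3μF, Q=1μC, V=0.33V), C4(4μF, Q=0μC, V=0.00V), C5(3μF, Q=8μC, V=2.67V)
Op 1: CLOSE 5-4: Q_total=8.00, C_total=7.00, V=1.14; Q5=3.43, Q4=4.57; dissipated=6.095
Op 2: CLOSE 2-5: Q_total=20.43, C_total=6.00, V=3.40; Q2=10.21, Q5=10.21; dissipated=15.349
Op 3: GROUND 5: Q5=0; energy lost=17.389
Op 4: CLOSE 1-3: Q_total=12.00, C_total=5.00, V=2.40; Q1=4.80, Q3=7.20; dissipated=16.017
Final charges: Q1=4.80, Q2=10.21, Q3=7.20, Q4=4.57, Q5=0.00

Answer: 10.21 μC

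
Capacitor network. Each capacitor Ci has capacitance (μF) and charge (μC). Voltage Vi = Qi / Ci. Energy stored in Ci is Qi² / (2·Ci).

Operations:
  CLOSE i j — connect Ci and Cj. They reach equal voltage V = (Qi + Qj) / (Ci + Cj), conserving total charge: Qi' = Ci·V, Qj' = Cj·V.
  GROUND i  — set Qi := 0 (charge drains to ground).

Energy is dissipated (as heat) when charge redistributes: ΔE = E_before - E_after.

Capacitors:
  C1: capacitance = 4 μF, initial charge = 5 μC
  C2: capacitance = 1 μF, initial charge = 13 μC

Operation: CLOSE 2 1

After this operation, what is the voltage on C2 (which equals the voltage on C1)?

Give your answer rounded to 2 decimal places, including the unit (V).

Initial: C1(4μF, Q=5μC, V=1.25V), C2(1μF, Q=13μC, V=13.00V)
Op 1: CLOSE 2-1: Q_total=18.00, C_total=5.00, V=3.60; Q2=3.60, Q1=14.40; dissipated=55.225

Answer: 3.60 V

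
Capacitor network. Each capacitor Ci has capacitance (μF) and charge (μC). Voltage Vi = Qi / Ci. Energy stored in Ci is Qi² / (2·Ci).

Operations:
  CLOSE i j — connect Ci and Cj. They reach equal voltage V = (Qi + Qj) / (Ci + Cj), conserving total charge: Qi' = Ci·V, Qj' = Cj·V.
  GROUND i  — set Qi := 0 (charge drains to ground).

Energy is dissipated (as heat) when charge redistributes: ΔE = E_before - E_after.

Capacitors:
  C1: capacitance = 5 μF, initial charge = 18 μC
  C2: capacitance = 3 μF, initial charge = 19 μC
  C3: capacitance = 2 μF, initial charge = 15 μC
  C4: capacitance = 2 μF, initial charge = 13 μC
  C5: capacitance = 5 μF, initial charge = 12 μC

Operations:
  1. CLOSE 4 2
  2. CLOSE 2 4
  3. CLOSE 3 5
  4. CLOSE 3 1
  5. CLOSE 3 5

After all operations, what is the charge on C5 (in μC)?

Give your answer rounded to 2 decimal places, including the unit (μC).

Initial: C1(5μF, Q=18μC, V=3.60V), C2(3μF, Q=19μC, V=6.33V), C3(2μF, Q=15μC, V=7.50V), C4(2μF, Q=13μC, V=6.50V), C5(5μF, Q=12μC, V=2.40V)
Op 1: CLOSE 4-2: Q_total=32.00, C_total=5.00, V=6.40; Q4=12.80, Q2=19.20; dissipated=0.017
Op 2: CLOSE 2-4: Q_total=32.00, C_total=5.00, V=6.40; Q2=19.20, Q4=12.80; dissipated=0.000
Op 3: CLOSE 3-5: Q_total=27.00, C_total=7.00, V=3.86; Q3=7.71, Q5=19.29; dissipated=18.579
Op 4: CLOSE 3-1: Q_total=25.71, C_total=7.00, V=3.67; Q3=7.35, Q1=18.37; dissipated=0.047
Op 5: CLOSE 3-5: Q_total=26.63, C_total=7.00, V=3.80; Q3=7.61, Q5=19.02; dissipated=0.024
Final charges: Q1=18.37, Q2=19.20, Q3=7.61, Q4=12.80, Q5=19.02

Answer: 19.02 μC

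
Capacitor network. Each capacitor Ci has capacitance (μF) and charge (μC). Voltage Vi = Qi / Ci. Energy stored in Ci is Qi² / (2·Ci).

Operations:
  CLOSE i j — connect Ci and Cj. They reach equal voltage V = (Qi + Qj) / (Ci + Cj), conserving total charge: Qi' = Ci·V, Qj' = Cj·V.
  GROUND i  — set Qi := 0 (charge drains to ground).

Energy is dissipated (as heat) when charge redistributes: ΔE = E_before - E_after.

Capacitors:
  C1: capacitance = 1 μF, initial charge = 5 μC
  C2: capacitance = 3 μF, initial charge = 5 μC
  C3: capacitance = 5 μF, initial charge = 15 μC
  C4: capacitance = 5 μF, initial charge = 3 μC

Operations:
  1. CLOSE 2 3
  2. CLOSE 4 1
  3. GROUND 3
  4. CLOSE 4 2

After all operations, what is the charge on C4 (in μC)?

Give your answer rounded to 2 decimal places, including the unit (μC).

Initial: C1(1μF, Q=5μC, V=5.00V), C2(3μF, Q=5μC, V=1.67V), C3(5μF, Q=15μC, V=3.00V), C4(5μF, Q=3μC, V=0.60V)
Op 1: CLOSE 2-3: Q_total=20.00, C_total=8.00, V=2.50; Q2=7.50, Q3=12.50; dissipated=1.667
Op 2: CLOSE 4-1: Q_total=8.00, C_total=6.00, V=1.33; Q4=6.67, Q1=1.33; dissipated=8.067
Op 3: GROUND 3: Q3=0; energy lost=15.625
Op 4: CLOSE 4-2: Q_total=14.17, C_total=8.00, V=1.77; Q4=8.85, Q2=5.31; dissipated=1.276
Final charges: Q1=1.33, Q2=5.31, Q3=0.00, Q4=8.85

Answer: 8.85 μC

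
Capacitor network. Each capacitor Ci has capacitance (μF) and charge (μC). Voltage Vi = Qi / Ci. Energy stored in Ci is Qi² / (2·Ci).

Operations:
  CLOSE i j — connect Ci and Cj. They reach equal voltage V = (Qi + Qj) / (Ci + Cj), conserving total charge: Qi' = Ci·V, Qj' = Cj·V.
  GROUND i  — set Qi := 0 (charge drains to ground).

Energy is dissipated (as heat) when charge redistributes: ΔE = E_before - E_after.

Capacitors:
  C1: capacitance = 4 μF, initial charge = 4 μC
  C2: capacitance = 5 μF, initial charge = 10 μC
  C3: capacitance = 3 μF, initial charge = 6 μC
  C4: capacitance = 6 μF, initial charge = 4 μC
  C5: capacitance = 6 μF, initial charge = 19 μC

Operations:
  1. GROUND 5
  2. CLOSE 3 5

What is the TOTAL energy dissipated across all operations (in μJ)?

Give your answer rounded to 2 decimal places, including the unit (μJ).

Initial: C1(4μF, Q=4μC, V=1.00V), C2(5μF, Q=10μC, V=2.00V), C3(3μF, Q=6μC, V=2.00V), C4(6μF, Q=4μC, V=0.67V), C5(6μF, Q=19μC, V=3.17V)
Op 1: GROUND 5: Q5=0; energy lost=30.083
Op 2: CLOSE 3-5: Q_total=6.00, C_total=9.00, V=0.67; Q3=2.00, Q5=4.00; dissipated=4.000
Total dissipated: 34.083 μJ

Answer: 34.08 μJ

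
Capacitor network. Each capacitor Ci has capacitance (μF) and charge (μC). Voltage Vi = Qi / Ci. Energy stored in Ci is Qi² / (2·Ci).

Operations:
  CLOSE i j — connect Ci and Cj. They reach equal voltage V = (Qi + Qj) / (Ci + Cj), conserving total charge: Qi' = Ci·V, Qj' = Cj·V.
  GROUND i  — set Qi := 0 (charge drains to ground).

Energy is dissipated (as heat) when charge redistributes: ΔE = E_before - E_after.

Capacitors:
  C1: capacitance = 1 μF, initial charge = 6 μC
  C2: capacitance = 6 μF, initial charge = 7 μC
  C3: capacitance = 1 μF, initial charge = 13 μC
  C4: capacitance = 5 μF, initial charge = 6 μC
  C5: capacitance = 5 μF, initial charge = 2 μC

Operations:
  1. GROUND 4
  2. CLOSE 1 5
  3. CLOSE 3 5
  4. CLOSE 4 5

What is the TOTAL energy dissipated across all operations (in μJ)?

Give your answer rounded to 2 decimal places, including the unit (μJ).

Initial: C1(1μF, Q=6μC, V=6.00V), C2(6μF, Q=7μC, V=1.17V), C3(1μF, Q=13μC, V=13.00V), C4(5μF, Q=6μC, V=1.20V), C5(5μF, Q=2μC, V=0.40V)
Op 1: GROUND 4: Q4=0; energy lost=3.600
Op 2: CLOSE 1-5: Q_total=8.00, C_total=6.00, V=1.33; Q1=1.33, Q5=6.67; dissipated=13.067
Op 3: CLOSE 3-5: Q_total=19.67, C_total=6.00, V=3.28; Q3=3.28, Q5=16.39; dissipated=56.713
Op 4: CLOSE 4-5: Q_total=16.39, C_total=10.00, V=1.64; Q4=8.19, Q5=8.19; dissipated=13.430
Total dissipated: 86.809 μJ

Answer: 86.81 μJ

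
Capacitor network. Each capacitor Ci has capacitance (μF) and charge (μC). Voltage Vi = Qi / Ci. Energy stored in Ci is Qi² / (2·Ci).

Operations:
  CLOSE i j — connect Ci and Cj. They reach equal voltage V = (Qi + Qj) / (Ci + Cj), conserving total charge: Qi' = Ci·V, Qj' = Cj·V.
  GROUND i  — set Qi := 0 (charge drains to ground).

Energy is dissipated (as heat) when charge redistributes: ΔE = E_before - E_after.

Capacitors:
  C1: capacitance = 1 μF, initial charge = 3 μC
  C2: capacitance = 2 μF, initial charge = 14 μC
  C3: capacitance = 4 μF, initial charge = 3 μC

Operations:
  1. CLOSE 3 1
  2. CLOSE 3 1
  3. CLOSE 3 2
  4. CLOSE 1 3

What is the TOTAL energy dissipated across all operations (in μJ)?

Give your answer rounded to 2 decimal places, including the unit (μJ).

Answer: 25.95 μJ

Derivation:
Initial: C1(1μF, Q=3μC, V=3.00V), C2(2μF, Q=14μC, V=7.00V), C3(4μF, Q=3μC, V=0.75V)
Op 1: CLOSE 3-1: Q_total=6.00, C_total=5.00, V=1.20; Q3=4.80, Q1=1.20; dissipated=2.025
Op 2: CLOSE 3-1: Q_total=6.00, C_total=5.00, V=1.20; Q3=4.80, Q1=1.20; dissipated=0.000
Op 3: CLOSE 3-2: Q_total=18.80, C_total=6.00, V=3.13; Q3=12.53, Q2=6.27; dissipated=22.427
Op 4: CLOSE 1-3: Q_total=13.73, C_total=5.00, V=2.75; Q1=2.75, Q3=10.99; dissipated=1.495
Total dissipated: 25.947 μJ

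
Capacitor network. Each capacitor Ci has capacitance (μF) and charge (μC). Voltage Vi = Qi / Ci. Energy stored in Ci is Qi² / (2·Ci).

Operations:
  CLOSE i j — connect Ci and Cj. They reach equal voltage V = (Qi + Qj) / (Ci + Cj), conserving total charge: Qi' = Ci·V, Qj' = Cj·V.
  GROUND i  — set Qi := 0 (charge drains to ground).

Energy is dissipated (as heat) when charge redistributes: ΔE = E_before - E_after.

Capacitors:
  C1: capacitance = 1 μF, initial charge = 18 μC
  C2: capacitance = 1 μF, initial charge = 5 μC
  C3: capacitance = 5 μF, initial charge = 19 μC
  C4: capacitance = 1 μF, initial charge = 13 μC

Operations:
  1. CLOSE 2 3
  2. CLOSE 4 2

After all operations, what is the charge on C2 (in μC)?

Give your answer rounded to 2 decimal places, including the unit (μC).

Initial: C1(1μF, Q=18μC, V=18.00V), C2(1μF, Q=5μC, V=5.00V), C3(5μF, Q=19μC, V=3.80V), C4(1μF, Q=13μC, V=13.00V)
Op 1: CLOSE 2-3: Q_total=24.00, C_total=6.00, V=4.00; Q2=4.00, Q3=20.00; dissipated=0.600
Op 2: CLOSE 4-2: Q_total=17.00, C_total=2.00, V=8.50; Q4=8.50, Q2=8.50; dissipated=20.250
Final charges: Q1=18.00, Q2=8.50, Q3=20.00, Q4=8.50

Answer: 8.50 μC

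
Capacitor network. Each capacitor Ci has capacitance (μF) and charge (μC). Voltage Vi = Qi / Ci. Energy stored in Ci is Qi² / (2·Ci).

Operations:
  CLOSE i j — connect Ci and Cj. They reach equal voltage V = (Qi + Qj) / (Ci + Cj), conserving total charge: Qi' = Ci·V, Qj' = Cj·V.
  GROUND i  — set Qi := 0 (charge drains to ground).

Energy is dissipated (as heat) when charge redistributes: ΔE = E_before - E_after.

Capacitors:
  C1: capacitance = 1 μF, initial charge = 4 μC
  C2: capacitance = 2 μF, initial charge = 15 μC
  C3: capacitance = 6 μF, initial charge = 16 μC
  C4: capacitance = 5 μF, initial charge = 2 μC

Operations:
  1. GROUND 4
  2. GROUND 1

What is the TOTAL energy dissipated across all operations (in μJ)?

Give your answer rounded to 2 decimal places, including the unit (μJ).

Initial: C1(1μF, Q=4μC, V=4.00V), C2(2μF, Q=15μC, V=7.50V), C3(6μF, Q=16μC, V=2.67V), C4(5μF, Q=2μC, V=0.40V)
Op 1: GROUND 4: Q4=0; energy lost=0.400
Op 2: GROUND 1: Q1=0; energy lost=8.000
Total dissipated: 8.400 μJ

Answer: 8.40 μJ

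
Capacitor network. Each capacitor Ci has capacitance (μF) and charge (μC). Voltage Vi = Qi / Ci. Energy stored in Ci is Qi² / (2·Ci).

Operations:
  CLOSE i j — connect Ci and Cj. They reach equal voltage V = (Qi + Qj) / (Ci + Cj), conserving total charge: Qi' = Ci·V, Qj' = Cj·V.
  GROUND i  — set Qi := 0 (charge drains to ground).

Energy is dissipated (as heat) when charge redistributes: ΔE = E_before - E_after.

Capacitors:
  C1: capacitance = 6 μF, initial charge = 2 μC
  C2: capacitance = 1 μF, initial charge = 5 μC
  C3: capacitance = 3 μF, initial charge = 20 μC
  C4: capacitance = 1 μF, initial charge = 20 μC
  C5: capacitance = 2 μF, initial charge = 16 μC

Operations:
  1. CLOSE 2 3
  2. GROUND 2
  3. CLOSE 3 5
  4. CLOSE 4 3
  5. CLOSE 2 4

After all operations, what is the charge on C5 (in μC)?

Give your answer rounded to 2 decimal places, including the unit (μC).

Initial: C1(6μF, Q=2μC, V=0.33V), C2(1μF, Q=5μC, V=5.00V), C3(3μF, Q=20μC, V=6.67V), C4(1μF, Q=20μC, V=20.00V), C5(2μF, Q=16μC, V=8.00V)
Op 1: CLOSE 2-3: Q_total=25.00, C_total=4.00, V=6.25; Q2=6.25, Q3=18.75; dissipated=1.042
Op 2: GROUND 2: Q2=0; energy lost=19.531
Op 3: CLOSE 3-5: Q_total=34.75, C_total=5.00, V=6.95; Q3=20.85, Q5=13.90; dissipated=1.837
Op 4: CLOSE 4-3: Q_total=40.85, C_total=4.00, V=10.21; Q4=10.21, Q3=30.64; dissipated=63.863
Op 5: CLOSE 2-4: Q_total=10.21, C_total=2.00, V=5.11; Q2=5.11, Q4=5.11; dissipated=26.074
Final charges: Q1=2.00, Q2=5.11, Q3=30.64, Q4=5.11, Q5=13.90

Answer: 13.90 μC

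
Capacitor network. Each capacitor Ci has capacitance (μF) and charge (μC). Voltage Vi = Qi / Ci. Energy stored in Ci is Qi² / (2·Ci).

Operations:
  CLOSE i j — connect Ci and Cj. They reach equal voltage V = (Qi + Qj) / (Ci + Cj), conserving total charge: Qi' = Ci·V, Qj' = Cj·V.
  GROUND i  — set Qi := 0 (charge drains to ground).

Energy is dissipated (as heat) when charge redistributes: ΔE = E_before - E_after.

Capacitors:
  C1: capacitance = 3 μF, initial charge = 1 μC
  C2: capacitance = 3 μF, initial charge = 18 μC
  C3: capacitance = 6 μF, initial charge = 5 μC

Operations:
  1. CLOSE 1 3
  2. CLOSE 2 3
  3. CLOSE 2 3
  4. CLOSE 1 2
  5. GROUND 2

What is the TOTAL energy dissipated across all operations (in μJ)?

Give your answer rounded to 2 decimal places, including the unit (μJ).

Answer: 34.69 μJ

Derivation:
Initial: C1(3μF, Q=1μC, V=0.33V), C2(3μF, Q=18μC, V=6.00V), C3(6μF, Q=5μC, V=0.83V)
Op 1: CLOSE 1-3: Q_total=6.00, C_total=9.00, V=0.67; Q1=2.00, Q3=4.00; dissipated=0.250
Op 2: CLOSE 2-3: Q_total=22.00, C_total=9.00, V=2.44; Q2=7.33, Q3=14.67; dissipated=28.444
Op 3: CLOSE 2-3: Q_total=22.00, C_total=9.00, V=2.44; Q2=7.33, Q3=14.67; dissipated=0.000
Op 4: CLOSE 1-2: Q_total=9.33, C_total=6.00, V=1.56; Q1=4.67, Q2=4.67; dissipated=2.370
Op 5: GROUND 2: Q2=0; energy lost=3.630
Total dissipated: 34.694 μJ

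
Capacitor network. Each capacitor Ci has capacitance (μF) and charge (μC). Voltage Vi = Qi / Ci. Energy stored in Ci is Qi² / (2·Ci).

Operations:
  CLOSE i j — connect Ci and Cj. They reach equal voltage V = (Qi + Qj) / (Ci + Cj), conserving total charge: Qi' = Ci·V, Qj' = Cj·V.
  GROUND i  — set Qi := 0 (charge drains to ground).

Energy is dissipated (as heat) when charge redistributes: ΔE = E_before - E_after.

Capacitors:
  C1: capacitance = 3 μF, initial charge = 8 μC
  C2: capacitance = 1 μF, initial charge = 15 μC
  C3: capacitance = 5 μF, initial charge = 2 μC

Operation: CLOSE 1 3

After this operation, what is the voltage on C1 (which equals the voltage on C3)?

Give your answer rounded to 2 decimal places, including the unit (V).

Answer: 1.25 V

Derivation:
Initial: C1(3μF, Q=8μC, V=2.67V), C2(1μF, Q=15μC, V=15.00V), C3(5μF, Q=2μC, V=0.40V)
Op 1: CLOSE 1-3: Q_total=10.00, C_total=8.00, V=1.25; Q1=3.75, Q3=6.25; dissipated=4.817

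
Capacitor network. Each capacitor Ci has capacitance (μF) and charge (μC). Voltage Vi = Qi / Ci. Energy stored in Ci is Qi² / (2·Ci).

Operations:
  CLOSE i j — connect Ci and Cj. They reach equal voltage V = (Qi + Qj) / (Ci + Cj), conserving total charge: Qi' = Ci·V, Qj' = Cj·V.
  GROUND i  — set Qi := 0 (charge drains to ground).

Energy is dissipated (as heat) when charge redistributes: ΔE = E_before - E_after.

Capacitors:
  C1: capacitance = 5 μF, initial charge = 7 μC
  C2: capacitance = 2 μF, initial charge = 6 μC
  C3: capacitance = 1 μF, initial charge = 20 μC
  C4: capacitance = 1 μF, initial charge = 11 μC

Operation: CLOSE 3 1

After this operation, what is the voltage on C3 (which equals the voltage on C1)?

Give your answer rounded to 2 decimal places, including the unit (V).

Initial: C1(5μF, Q=7μC, V=1.40V), C2(2μF, Q=6μC, V=3.00V), C3(1μF, Q=20μC, V=20.00V), C4(1μF, Q=11μC, V=11.00V)
Op 1: CLOSE 3-1: Q_total=27.00, C_total=6.00, V=4.50; Q3=4.50, Q1=22.50; dissipated=144.150

Answer: 4.50 V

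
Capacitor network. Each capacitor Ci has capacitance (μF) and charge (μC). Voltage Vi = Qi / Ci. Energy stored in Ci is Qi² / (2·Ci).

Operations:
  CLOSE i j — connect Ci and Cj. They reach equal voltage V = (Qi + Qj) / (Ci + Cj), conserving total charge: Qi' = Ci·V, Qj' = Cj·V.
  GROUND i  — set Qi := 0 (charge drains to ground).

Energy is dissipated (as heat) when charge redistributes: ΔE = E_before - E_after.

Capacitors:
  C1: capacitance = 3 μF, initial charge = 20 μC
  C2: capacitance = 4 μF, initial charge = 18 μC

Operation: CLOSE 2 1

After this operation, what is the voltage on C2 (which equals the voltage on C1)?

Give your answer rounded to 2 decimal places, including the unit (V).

Answer: 5.43 V

Derivation:
Initial: C1(3μF, Q=20μC, V=6.67V), C2(4μF, Q=18μC, V=4.50V)
Op 1: CLOSE 2-1: Q_total=38.00, C_total=7.00, V=5.43; Q2=21.71, Q1=16.29; dissipated=4.024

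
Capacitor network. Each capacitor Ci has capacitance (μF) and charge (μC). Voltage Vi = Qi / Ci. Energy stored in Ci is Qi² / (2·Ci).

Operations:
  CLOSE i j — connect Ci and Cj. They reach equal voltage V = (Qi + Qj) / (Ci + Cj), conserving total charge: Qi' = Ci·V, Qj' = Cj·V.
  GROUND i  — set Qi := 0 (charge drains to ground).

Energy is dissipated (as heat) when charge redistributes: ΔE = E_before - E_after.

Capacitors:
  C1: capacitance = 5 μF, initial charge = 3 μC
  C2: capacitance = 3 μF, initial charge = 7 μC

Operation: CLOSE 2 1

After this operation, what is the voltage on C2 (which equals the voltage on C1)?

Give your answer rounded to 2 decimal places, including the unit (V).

Initial: C1(5μF, Q=3μC, V=0.60V), C2(3μF, Q=7μC, V=2.33V)
Op 1: CLOSE 2-1: Q_total=10.00, C_total=8.00, V=1.25; Q2=3.75, Q1=6.25; dissipated=2.817

Answer: 1.25 V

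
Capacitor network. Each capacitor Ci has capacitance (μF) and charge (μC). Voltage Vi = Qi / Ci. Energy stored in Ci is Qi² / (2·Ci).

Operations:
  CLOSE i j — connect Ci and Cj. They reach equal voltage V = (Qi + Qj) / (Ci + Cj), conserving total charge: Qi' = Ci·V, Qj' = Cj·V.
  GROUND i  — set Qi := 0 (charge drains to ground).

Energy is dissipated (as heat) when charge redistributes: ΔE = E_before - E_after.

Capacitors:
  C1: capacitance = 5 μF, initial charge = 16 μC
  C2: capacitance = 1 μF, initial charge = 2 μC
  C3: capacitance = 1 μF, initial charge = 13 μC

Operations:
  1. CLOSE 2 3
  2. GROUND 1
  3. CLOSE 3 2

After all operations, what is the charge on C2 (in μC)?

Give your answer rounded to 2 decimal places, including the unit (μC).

Initial: C1(5μF, Q=16μC, V=3.20V), C2(1μF, Q=2μC, V=2.00V), C3(1μF, Q=13μC, V=13.00V)
Op 1: CLOSE 2-3: Q_total=15.00, C_total=2.00, V=7.50; Q2=7.50, Q3=7.50; dissipated=30.250
Op 2: GROUND 1: Q1=0; energy lost=25.600
Op 3: CLOSE 3-2: Q_total=15.00, C_total=2.00, V=7.50; Q3=7.50, Q2=7.50; dissipated=0.000
Final charges: Q1=0.00, Q2=7.50, Q3=7.50

Answer: 7.50 μC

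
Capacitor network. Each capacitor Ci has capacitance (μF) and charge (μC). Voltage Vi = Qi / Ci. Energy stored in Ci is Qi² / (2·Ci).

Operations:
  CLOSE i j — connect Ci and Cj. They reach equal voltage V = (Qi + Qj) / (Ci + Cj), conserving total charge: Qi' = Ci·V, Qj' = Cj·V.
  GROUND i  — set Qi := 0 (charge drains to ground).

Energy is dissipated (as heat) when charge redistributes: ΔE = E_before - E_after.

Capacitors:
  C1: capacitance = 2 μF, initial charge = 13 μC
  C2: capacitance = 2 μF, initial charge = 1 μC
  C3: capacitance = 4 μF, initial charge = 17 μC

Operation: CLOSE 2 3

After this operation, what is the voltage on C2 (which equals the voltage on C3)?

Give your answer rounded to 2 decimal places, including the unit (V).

Initial: C1(2μF, Q=13μC, V=6.50V), C2(2μF, Q=1μC, V=0.50V), C3(4μF, Q=17μC, V=4.25V)
Op 1: CLOSE 2-3: Q_total=18.00, C_total=6.00, V=3.00; Q2=6.00, Q3=12.00; dissipated=9.375

Answer: 3.00 V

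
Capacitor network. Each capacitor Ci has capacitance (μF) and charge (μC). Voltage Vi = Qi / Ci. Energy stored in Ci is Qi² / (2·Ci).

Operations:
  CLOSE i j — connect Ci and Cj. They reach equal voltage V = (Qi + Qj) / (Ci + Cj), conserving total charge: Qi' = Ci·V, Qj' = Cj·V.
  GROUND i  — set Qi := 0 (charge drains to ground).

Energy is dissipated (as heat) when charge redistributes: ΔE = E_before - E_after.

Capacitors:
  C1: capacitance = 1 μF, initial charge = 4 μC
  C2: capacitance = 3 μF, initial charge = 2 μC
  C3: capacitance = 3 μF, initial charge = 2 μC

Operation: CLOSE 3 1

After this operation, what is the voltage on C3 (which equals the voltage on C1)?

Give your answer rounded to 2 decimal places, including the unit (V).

Answer: 1.50 V

Derivation:
Initial: C1(1μF, Q=4μC, V=4.00V), C2(3μF, Q=2μC, V=0.67V), C3(3μF, Q=2μC, V=0.67V)
Op 1: CLOSE 3-1: Q_total=6.00, C_total=4.00, V=1.50; Q3=4.50, Q1=1.50; dissipated=4.167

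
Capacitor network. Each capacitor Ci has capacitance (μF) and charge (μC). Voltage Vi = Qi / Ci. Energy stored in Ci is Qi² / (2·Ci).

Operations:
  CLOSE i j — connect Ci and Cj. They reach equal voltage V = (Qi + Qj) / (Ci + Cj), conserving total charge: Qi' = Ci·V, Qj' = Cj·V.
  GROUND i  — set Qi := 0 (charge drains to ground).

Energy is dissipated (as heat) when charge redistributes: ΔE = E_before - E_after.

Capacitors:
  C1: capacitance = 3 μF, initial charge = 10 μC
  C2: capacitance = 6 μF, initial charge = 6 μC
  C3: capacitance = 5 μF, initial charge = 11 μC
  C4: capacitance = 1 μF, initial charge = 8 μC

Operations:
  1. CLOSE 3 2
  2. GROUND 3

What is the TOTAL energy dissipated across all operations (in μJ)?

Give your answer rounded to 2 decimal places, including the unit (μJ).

Initial: C1(3μF, Q=10μC, V=3.33V), C2(6μF, Q=6μC, V=1.00V), C3(5μF, Q=11μC, V=2.20V), C4(1μF, Q=8μC, V=8.00V)
Op 1: CLOSE 3-2: Q_total=17.00, C_total=11.00, V=1.55; Q3=7.73, Q2=9.27; dissipated=1.964
Op 2: GROUND 3: Q3=0; energy lost=5.971
Total dissipated: 7.935 μJ

Answer: 7.93 μJ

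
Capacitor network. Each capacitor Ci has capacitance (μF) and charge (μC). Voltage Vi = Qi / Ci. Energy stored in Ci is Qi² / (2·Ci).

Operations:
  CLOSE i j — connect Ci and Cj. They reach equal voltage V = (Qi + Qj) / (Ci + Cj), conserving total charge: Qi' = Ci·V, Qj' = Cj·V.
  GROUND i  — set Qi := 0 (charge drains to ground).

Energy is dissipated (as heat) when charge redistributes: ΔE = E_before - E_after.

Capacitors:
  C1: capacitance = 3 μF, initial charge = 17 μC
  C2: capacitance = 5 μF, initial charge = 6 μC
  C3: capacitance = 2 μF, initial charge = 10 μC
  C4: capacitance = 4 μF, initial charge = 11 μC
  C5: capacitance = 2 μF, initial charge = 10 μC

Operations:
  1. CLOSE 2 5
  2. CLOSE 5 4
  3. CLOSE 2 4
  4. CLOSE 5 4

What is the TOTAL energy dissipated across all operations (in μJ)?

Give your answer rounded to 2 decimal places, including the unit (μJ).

Initial: C1(3μF, Q=17μC, V=5.67V), C2(5μF, Q=6μC, V=1.20V), C3(2μF, Q=10μC, V=5.00V), C4(4μF, Q=11μC, V=2.75V), C5(2μF, Q=10μC, V=5.00V)
Op 1: CLOSE 2-5: Q_total=16.00, C_total=7.00, V=2.29; Q2=11.43, Q5=4.57; dissipated=10.314
Op 2: CLOSE 5-4: Q_total=15.57, C_total=6.00, V=2.60; Q5=5.19, Q4=10.38; dissipated=0.144
Op 3: CLOSE 2-4: Q_total=21.81, C_total=9.00, V=2.42; Q2=12.12, Q4=9.69; dissipated=0.106
Op 4: CLOSE 5-4: Q_total=14.88, C_total=6.00, V=2.48; Q5=4.96, Q4=9.92; dissipated=0.020
Total dissipated: 10.584 μJ

Answer: 10.58 μJ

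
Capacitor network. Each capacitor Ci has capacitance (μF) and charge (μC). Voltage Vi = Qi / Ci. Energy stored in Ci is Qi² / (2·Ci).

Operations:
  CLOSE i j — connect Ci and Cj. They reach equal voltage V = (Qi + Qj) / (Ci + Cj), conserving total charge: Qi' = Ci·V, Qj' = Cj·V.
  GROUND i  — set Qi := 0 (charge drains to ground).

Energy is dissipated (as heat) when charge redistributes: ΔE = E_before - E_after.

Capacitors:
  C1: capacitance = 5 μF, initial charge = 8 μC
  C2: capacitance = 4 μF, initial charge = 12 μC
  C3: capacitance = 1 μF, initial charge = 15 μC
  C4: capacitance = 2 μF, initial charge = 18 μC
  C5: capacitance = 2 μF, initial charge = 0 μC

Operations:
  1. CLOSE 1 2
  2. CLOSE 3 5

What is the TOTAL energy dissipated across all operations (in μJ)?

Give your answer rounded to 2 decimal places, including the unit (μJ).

Initial: C1(5μF, Q=8μC, V=1.60V), C2(4μF, Q=12μC, V=3.00V), C3(1μF, Q=15μC, V=15.00V), C4(2μF, Q=18μC, V=9.00V), C5(2μF, Q=0μC, V=0.00V)
Op 1: CLOSE 1-2: Q_total=20.00, C_total=9.00, V=2.22; Q1=11.11, Q2=8.89; dissipated=2.178
Op 2: CLOSE 3-5: Q_total=15.00, C_total=3.00, V=5.00; Q3=5.00, Q5=10.00; dissipated=75.000
Total dissipated: 77.178 μJ

Answer: 77.18 μJ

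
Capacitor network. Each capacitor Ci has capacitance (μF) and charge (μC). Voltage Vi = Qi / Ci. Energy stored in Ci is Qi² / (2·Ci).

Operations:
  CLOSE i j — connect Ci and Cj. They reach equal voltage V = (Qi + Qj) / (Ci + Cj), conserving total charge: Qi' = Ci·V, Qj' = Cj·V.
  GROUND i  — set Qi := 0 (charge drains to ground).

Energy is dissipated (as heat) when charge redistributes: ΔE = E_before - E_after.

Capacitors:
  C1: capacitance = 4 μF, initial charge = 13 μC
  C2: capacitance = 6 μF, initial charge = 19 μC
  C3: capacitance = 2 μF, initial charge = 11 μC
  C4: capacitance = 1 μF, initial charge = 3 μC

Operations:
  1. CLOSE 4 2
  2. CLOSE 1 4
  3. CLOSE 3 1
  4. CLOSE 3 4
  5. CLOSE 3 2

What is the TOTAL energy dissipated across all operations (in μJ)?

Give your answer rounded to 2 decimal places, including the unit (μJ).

Answer: 3.91 μJ

Derivation:
Initial: C1(4μF, Q=13μC, V=3.25V), C2(6μF, Q=19μC, V=3.17V), C3(2μF, Q=11μC, V=5.50V), C4(1μF, Q=3μC, V=3.00V)
Op 1: CLOSE 4-2: Q_total=22.00, C_total=7.00, V=3.14; Q4=3.14, Q2=18.86; dissipated=0.012
Op 2: CLOSE 1-4: Q_total=16.14, C_total=5.00, V=3.23; Q1=12.91, Q4=3.23; dissipated=0.005
Op 3: CLOSE 3-1: Q_total=23.91, C_total=6.00, V=3.99; Q3=7.97, Q1=15.94; dissipated=3.440
Op 4: CLOSE 3-4: Q_total=11.20, C_total=3.00, V=3.73; Q3=7.47, Q4=3.73; dissipated=0.191
Op 5: CLOSE 3-2: Q_total=26.32, C_total=8.00, V=3.29; Q3=6.58, Q2=19.74; dissipated=0.261
Total dissipated: 3.909 μJ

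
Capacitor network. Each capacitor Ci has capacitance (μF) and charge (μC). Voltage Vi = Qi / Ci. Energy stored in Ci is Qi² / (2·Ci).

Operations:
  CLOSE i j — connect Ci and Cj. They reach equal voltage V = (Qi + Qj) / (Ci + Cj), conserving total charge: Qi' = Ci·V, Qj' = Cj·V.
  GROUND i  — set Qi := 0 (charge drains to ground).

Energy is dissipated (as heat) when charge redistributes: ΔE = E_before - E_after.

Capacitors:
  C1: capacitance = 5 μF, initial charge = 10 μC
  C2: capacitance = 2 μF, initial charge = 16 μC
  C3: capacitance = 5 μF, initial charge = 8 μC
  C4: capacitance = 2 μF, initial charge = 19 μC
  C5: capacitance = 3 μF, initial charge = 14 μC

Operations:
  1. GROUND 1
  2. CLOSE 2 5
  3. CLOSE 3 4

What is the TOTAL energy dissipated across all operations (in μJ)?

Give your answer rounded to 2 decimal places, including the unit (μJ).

Answer: 61.25 μJ

Derivation:
Initial: C1(5μF, Q=10μC, V=2.00V), C2(2μF, Q=16μC, V=8.00V), C3(5μF, Q=8μC, V=1.60V), C4(2μF, Q=19μC, V=9.50V), C5(3μF, Q=14μC, V=4.67V)
Op 1: GROUND 1: Q1=0; energy lost=10.000
Op 2: CLOSE 2-5: Q_total=30.00, C_total=5.00, V=6.00; Q2=12.00, Q5=18.00; dissipated=6.667
Op 3: CLOSE 3-4: Q_total=27.00, C_total=7.00, V=3.86; Q3=19.29, Q4=7.71; dissipated=44.579
Total dissipated: 61.245 μJ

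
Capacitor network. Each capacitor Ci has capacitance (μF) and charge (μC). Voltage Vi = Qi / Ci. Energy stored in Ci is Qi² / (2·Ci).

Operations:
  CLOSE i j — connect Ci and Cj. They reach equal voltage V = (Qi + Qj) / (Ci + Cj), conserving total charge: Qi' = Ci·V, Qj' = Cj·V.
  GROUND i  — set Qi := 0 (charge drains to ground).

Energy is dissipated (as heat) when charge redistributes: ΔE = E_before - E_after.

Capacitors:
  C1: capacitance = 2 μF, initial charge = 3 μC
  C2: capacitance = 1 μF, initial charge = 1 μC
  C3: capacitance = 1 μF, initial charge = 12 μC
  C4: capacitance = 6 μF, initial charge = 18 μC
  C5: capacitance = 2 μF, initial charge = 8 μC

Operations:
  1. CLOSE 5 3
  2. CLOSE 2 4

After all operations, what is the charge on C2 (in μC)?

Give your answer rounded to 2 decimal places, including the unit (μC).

Answer: 2.71 μC

Derivation:
Initial: C1(2μF, Q=3μC, V=1.50V), C2(1μF, Q=1μC, V=1.00V), C3(1μF, Q=12μC, V=12.00V), C4(6μF, Q=18μC, V=3.00V), C5(2μF, Q=8μC, V=4.00V)
Op 1: CLOSE 5-3: Q_total=20.00, C_total=3.00, V=6.67; Q5=13.33, Q3=6.67; dissipated=21.333
Op 2: CLOSE 2-4: Q_total=19.00, C_total=7.00, V=2.71; Q2=2.71, Q4=16.29; dissipated=1.714
Final charges: Q1=3.00, Q2=2.71, Q3=6.67, Q4=16.29, Q5=13.33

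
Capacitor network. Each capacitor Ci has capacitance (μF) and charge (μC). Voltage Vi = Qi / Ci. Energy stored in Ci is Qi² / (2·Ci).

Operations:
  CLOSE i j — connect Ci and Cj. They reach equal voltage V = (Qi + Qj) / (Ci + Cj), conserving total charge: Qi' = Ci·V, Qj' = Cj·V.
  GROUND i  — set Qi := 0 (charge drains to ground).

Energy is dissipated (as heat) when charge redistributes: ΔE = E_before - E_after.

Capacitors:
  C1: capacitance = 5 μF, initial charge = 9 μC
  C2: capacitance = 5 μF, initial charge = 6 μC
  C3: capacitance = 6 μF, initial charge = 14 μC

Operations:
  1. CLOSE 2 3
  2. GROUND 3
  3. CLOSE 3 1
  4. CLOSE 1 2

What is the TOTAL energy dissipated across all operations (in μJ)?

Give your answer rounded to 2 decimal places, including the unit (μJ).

Answer: 17.34 μJ

Derivation:
Initial: C1(5μF, Q=9μC, V=1.80V), C2(5μF, Q=6μC, V=1.20V), C3(6μF, Q=14μC, V=2.33V)
Op 1: CLOSE 2-3: Q_total=20.00, C_total=11.00, V=1.82; Q2=9.09, Q3=10.91; dissipated=1.752
Op 2: GROUND 3: Q3=0; energy lost=9.917
Op 3: CLOSE 3-1: Q_total=9.00, C_total=11.00, V=0.82; Q3=4.91, Q1=4.09; dissipated=4.418
Op 4: CLOSE 1-2: Q_total=13.18, C_total=10.00, V=1.32; Q1=6.59, Q2=6.59; dissipated=1.250
Total dissipated: 17.337 μJ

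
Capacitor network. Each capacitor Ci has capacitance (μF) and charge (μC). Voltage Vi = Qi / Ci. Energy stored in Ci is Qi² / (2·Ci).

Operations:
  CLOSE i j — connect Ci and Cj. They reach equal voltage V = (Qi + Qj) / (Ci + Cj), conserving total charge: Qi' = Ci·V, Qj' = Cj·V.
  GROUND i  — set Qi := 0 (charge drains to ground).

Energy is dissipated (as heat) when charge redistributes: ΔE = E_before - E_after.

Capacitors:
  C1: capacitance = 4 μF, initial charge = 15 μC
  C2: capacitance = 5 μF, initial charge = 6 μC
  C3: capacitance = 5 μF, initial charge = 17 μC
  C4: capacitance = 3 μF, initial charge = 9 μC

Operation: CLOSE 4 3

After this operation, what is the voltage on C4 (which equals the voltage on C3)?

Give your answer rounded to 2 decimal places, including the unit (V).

Initial: C1(4μF, Q=15μC, V=3.75V), C2(5μF, Q=6μC, V=1.20V), C3(5μF, Q=17μC, V=3.40V), C4(3μF, Q=9μC, V=3.00V)
Op 1: CLOSE 4-3: Q_total=26.00, C_total=8.00, V=3.25; Q4=9.75, Q3=16.25; dissipated=0.150

Answer: 3.25 V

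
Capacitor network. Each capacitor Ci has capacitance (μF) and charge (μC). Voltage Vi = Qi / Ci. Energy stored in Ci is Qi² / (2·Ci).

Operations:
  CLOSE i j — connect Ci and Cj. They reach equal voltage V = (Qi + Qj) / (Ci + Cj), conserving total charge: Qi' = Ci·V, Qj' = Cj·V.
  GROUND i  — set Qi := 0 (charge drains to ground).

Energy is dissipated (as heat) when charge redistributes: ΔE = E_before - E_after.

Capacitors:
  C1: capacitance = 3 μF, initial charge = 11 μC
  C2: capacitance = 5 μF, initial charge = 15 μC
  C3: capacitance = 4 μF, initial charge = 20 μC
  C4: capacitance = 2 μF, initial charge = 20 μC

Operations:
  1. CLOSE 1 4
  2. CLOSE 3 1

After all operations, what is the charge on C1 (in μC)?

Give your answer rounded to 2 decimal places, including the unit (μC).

Answer: 16.54 μC

Derivation:
Initial: C1(3μF, Q=11μC, V=3.67V), C2(5μF, Q=15μC, V=3.00V), C3(4μF, Q=20μC, V=5.00V), C4(2μF, Q=20μC, V=10.00V)
Op 1: CLOSE 1-4: Q_total=31.00, C_total=5.00, V=6.20; Q1=18.60, Q4=12.40; dissipated=24.067
Op 2: CLOSE 3-1: Q_total=38.60, C_total=7.00, V=5.51; Q3=22.06, Q1=16.54; dissipated=1.234
Final charges: Q1=16.54, Q2=15.00, Q3=22.06, Q4=12.40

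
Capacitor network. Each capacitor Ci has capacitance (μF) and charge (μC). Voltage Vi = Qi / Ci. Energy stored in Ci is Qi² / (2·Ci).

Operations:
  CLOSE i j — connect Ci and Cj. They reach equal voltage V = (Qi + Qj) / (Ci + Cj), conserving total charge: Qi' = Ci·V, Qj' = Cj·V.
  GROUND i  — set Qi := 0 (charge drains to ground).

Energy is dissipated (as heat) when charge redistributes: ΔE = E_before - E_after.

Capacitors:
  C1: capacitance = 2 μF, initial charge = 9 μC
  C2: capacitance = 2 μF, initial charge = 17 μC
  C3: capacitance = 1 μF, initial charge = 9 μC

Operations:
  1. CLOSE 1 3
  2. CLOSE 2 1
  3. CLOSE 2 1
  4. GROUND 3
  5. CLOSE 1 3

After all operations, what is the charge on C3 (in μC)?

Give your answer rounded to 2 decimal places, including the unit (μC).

Answer: 4.83 μC

Derivation:
Initial: C1(2μF, Q=9μC, V=4.50V), C2(2μF, Q=17μC, V=8.50V), C3(1μF, Q=9μC, V=9.00V)
Op 1: CLOSE 1-3: Q_total=18.00, C_total=3.00, V=6.00; Q1=12.00, Q3=6.00; dissipated=6.750
Op 2: CLOSE 2-1: Q_total=29.00, C_total=4.00, V=7.25; Q2=14.50, Q1=14.50; dissipated=3.125
Op 3: CLOSE 2-1: Q_total=29.00, C_total=4.00, V=7.25; Q2=14.50, Q1=14.50; dissipated=0.000
Op 4: GROUND 3: Q3=0; energy lost=18.000
Op 5: CLOSE 1-3: Q_total=14.50, C_total=3.00, V=4.83; Q1=9.67, Q3=4.83; dissipated=17.521
Final charges: Q1=9.67, Q2=14.50, Q3=4.83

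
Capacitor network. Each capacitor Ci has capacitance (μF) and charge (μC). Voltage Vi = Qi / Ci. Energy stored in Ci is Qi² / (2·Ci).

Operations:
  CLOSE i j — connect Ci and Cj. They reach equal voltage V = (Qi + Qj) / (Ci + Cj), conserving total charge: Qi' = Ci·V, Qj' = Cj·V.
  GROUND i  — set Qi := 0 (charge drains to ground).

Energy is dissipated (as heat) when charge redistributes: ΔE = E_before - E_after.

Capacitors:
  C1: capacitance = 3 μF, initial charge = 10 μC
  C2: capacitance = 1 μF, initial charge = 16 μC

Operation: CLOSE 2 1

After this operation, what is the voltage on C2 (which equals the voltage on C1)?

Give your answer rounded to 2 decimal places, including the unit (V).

Initial: C1(3μF, Q=10μC, V=3.33V), C2(1μF, Q=16μC, V=16.00V)
Op 1: CLOSE 2-1: Q_total=26.00, C_total=4.00, V=6.50; Q2=6.50, Q1=19.50; dissipated=60.167

Answer: 6.50 V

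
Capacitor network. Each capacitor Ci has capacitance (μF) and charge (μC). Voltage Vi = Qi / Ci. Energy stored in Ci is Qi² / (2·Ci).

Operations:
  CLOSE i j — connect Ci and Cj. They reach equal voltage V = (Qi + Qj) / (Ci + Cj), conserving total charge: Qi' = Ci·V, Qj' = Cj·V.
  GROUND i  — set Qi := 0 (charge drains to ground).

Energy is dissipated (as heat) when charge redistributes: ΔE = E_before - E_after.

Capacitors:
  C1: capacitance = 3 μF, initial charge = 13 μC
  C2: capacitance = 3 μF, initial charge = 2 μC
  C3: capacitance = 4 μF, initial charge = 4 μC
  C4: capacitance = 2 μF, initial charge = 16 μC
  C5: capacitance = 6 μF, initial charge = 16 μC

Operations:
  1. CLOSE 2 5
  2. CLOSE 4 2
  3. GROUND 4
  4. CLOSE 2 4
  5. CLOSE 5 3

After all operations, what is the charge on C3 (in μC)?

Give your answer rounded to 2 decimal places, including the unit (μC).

Initial: C1(3μF, Q=13μC, V=4.33V), C2(3μF, Q=2μC, V=0.67V), C3(4μF, Q=4μC, V=1.00V), C4(2μF, Q=16μC, V=8.00V), C5(6μF, Q=16μC, V=2.67V)
Op 1: CLOSE 2-5: Q_total=18.00, C_total=9.00, V=2.00; Q2=6.00, Q5=12.00; dissipated=4.000
Op 2: CLOSE 4-2: Q_total=22.00, C_total=5.00, V=4.40; Q4=8.80, Q2=13.20; dissipated=21.600
Op 3: GROUND 4: Q4=0; energy lost=19.360
Op 4: CLOSE 2-4: Q_total=13.20, C_total=5.00, V=2.64; Q2=7.92, Q4=5.28; dissipated=11.616
Op 5: CLOSE 5-3: Q_total=16.00, C_total=10.00, V=1.60; Q5=9.60, Q3=6.40; dissipated=1.200
Final charges: Q1=13.00, Q2=7.92, Q3=6.40, Q4=5.28, Q5=9.60

Answer: 6.40 μC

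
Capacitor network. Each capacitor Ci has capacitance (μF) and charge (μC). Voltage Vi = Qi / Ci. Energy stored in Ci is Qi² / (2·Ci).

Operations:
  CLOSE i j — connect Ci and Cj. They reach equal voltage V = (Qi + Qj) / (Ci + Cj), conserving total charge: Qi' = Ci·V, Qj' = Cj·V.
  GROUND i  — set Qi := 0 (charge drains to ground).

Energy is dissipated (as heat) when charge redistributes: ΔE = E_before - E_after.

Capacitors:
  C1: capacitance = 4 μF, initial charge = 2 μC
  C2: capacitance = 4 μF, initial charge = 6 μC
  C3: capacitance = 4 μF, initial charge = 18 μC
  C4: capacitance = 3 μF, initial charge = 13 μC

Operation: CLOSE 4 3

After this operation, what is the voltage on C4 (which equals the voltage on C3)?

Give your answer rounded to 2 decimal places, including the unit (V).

Initial: C1(4μF, Q=2μC, V=0.50V), C2(4μF, Q=6μC, V=1.50V), C3(4μF, Q=18μC, V=4.50V), C4(3μF, Q=13μC, V=4.33V)
Op 1: CLOSE 4-3: Q_total=31.00, C_total=7.00, V=4.43; Q4=13.29, Q3=17.71; dissipated=0.024

Answer: 4.43 V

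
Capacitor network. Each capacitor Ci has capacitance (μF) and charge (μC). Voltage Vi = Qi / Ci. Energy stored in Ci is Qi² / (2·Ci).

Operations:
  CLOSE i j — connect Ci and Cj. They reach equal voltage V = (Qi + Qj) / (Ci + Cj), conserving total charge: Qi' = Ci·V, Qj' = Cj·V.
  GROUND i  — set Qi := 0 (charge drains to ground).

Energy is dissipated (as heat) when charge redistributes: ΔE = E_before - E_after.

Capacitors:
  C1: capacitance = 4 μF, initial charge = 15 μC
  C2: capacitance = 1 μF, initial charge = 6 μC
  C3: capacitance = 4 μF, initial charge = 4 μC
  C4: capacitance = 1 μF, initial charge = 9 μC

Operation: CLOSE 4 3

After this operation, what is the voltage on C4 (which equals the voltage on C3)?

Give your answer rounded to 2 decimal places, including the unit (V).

Initial: C1(4μF, Q=15μC, V=3.75V), C2(1μF, Q=6μC, V=6.00V), C3(4μF, Q=4μC, V=1.00V), C4(1μF, Q=9μC, V=9.00V)
Op 1: CLOSE 4-3: Q_total=13.00, C_total=5.00, V=2.60; Q4=2.60, Q3=10.40; dissipated=25.600

Answer: 2.60 V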